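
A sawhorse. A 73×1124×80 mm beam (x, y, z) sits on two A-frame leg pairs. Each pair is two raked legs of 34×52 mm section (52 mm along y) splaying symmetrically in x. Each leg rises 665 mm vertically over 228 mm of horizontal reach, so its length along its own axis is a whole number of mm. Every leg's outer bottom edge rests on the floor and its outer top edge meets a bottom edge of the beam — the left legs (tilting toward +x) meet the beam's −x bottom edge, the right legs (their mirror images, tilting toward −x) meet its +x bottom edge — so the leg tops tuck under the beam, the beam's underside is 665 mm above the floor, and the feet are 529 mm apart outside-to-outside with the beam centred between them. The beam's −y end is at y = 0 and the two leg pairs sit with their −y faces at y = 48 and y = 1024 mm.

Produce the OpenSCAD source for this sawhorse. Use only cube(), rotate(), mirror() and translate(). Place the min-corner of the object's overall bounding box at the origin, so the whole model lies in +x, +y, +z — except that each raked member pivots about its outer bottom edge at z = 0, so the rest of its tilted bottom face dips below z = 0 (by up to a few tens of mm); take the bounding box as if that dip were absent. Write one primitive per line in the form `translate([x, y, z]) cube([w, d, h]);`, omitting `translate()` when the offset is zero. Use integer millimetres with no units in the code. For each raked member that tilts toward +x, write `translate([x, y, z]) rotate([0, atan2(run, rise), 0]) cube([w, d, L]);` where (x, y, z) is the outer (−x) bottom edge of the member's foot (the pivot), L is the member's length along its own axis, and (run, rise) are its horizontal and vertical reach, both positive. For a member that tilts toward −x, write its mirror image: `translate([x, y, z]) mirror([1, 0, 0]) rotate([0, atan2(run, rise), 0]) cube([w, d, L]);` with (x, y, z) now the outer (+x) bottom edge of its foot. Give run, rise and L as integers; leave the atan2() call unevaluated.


// leg length = √(228² + 665²) = 703
// right-leg outer foot x = 2·228 + 73 = 529
// beam min-corner = (228, 0, 665)
translate([228, 0, 665]) cube([73, 1124, 80]);
translate([0, 48, 0]) rotate([0, atan2(228, 665), 0]) cube([34, 52, 703]);
translate([529, 48, 0]) mirror([1, 0, 0]) rotate([0, atan2(228, 665), 0]) cube([34, 52, 703]);
translate([0, 1024, 0]) rotate([0, atan2(228, 665), 0]) cube([34, 52, 703]);
translate([529, 1024, 0]) mirror([1, 0, 0]) rotate([0, atan2(228, 665), 0]) cube([34, 52, 703]);


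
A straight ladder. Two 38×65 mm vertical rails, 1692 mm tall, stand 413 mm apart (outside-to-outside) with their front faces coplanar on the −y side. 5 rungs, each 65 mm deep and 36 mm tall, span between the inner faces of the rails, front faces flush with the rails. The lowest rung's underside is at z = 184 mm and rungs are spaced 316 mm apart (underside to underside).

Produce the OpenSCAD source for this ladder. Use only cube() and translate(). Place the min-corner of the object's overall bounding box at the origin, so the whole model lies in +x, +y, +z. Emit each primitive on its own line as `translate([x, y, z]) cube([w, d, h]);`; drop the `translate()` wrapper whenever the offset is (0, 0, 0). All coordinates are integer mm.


// rung span = 413 - 2*38 = 337
// rung[k] z = 184 + k*316
cube([38, 65, 1692]);
translate([375, 0, 0]) cube([38, 65, 1692]);
translate([38, 0, 184]) cube([337, 65, 36]);
translate([38, 0, 500]) cube([337, 65, 36]);
translate([38, 0, 816]) cube([337, 65, 36]);
translate([38, 0, 1132]) cube([337, 65, 36]);
translate([38, 0, 1448]) cube([337, 65, 36]);


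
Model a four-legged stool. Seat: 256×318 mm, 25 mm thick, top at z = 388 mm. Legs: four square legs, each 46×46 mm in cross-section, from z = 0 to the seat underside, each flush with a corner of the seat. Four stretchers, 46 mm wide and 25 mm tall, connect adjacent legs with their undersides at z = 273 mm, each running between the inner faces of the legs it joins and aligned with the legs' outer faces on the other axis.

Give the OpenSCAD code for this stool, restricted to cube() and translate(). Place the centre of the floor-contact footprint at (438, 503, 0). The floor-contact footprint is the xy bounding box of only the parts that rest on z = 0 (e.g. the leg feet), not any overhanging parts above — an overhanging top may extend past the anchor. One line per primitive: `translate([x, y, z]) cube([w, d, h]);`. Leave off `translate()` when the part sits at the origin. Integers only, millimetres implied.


translate([310, 344, 363]) cube([256, 318, 25]);
translate([310, 344, 0]) cube([46, 46, 363]);
translate([520, 344, 0]) cube([46, 46, 363]);
translate([310, 616, 0]) cube([46, 46, 363]);
translate([520, 616, 0]) cube([46, 46, 363]);
translate([356, 344, 273]) cube([164, 46, 25]);
translate([356, 616, 273]) cube([164, 46, 25]);
translate([310, 390, 273]) cube([46, 226, 25]);
translate([520, 390, 273]) cube([46, 226, 25]);


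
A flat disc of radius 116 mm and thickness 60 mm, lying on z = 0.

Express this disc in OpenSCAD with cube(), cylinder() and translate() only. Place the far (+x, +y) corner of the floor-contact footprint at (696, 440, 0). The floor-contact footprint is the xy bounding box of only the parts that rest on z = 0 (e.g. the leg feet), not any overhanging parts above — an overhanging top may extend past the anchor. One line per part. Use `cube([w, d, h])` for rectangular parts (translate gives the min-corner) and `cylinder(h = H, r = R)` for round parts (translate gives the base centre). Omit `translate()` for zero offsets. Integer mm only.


translate([580, 324, 0]) cylinder(h = 60, r = 116);


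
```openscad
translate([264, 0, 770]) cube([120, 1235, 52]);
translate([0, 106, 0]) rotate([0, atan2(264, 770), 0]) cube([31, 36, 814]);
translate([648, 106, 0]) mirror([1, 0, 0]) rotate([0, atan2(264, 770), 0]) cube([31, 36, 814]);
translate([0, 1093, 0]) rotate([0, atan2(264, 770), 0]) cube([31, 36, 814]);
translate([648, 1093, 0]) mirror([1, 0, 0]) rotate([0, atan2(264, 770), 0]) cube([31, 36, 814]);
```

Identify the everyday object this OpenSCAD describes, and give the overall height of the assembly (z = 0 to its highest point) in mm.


A sawhorse. The overall height is 822 mm.

A beam across two mirrored pairs of raked legs — a sawhorse. The beam's underside is at z = 770 (matching the legs' vertical rise in atan2(264, 770)) and the beam is 52 mm tall, so its top is at 770 + 52 = 822 mm. The raked legs top out at the beam's underside, so that is the highest point.


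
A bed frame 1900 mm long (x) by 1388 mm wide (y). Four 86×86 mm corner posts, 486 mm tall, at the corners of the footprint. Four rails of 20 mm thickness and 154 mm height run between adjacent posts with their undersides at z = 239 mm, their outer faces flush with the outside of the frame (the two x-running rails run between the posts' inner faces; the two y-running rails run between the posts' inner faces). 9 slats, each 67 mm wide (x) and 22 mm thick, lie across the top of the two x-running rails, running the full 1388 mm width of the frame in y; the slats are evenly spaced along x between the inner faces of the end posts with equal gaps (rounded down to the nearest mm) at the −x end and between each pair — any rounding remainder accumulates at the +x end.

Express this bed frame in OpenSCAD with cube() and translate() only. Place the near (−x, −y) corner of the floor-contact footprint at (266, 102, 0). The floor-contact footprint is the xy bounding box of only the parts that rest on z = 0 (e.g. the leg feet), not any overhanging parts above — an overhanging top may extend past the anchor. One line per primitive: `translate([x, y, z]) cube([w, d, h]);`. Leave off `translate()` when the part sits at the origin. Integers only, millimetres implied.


translate([266, 102, 0]) cube([86, 86, 486]);
translate([266, 1404, 0]) cube([86, 86, 486]);
translate([2080, 102, 0]) cube([86, 86, 486]);
translate([2080, 1404, 0]) cube([86, 86, 486]);
translate([352, 102, 239]) cube([1728, 20, 154]);
translate([352, 1470, 239]) cube([1728, 20, 154]);
translate([266, 188, 239]) cube([20, 1216, 154]);
translate([2146, 188, 239]) cube([20, 1216, 154]);
translate([464, 102, 393]) cube([67, 1388, 22]);
translate([643, 102, 393]) cube([67, 1388, 22]);
translate([822, 102, 393]) cube([67, 1388, 22]);
translate([1001, 102, 393]) cube([67, 1388, 22]);
translate([1180, 102, 393]) cube([67, 1388, 22]);
translate([1359, 102, 393]) cube([67, 1388, 22]);
translate([1538, 102, 393]) cube([67, 1388, 22]);
translate([1717, 102, 393]) cube([67, 1388, 22]);
translate([1896, 102, 393]) cube([67, 1388, 22]);


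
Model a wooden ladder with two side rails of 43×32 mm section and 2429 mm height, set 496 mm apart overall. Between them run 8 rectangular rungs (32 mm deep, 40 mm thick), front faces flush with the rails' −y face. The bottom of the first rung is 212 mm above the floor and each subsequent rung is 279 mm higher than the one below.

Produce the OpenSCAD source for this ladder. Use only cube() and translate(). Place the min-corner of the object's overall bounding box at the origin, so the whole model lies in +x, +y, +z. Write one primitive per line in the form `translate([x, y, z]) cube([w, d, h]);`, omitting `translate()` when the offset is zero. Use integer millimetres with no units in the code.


cube([43, 32, 2429]);
translate([453, 0, 0]) cube([43, 32, 2429]);
translate([43, 0, 212]) cube([410, 32, 40]);
translate([43, 0, 491]) cube([410, 32, 40]);
translate([43, 0, 770]) cube([410, 32, 40]);
translate([43, 0, 1049]) cube([410, 32, 40]);
translate([43, 0, 1328]) cube([410, 32, 40]);
translate([43, 0, 1607]) cube([410, 32, 40]);
translate([43, 0, 1886]) cube([410, 32, 40]);
translate([43, 0, 2165]) cube([410, 32, 40]);


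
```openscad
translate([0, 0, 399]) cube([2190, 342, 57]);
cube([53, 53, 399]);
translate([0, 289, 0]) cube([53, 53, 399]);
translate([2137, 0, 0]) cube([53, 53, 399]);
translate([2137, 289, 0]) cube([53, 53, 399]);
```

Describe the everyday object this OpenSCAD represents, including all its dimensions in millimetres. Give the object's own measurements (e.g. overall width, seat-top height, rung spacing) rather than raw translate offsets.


A long wooden bench with a 2190 mm (x) × 342 mm (y) seat, 57 mm thick, its top surface 456 mm above the floor. Four 53 mm square legs at the seat corners, flush with the edges, run from z = 0 to the seat underside.


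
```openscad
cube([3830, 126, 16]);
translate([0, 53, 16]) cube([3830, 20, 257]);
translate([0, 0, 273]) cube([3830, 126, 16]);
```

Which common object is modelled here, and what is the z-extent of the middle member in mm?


An I-beam. The web height is 257 mm.

Two wide flanges with a thin centred web — an I-beam. Overall 289 mm minus two 16 mm flanges gives a web of 289 − 2·16 = 257 mm.


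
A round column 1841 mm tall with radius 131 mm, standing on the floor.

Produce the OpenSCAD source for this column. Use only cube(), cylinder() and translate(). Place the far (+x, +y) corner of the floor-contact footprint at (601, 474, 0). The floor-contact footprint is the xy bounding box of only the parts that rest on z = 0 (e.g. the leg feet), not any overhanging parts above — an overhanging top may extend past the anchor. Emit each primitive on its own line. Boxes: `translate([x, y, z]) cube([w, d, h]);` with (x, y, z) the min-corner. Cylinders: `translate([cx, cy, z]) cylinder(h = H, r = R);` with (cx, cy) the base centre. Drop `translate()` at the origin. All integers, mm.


translate([470, 343, 0]) cylinder(h = 1841, r = 131);


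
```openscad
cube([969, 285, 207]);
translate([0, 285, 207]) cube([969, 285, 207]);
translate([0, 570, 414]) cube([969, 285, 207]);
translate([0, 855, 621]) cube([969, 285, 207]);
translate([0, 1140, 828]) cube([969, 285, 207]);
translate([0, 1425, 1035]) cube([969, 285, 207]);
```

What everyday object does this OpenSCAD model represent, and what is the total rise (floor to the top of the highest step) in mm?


A staircase. The total rise is 1242 mm.

6 identical blocks, each offset up and back from the previous — a staircase. Each step is 207 mm tall and there are 6 of them, so the total rise is 6 × 207 = 1242 mm.


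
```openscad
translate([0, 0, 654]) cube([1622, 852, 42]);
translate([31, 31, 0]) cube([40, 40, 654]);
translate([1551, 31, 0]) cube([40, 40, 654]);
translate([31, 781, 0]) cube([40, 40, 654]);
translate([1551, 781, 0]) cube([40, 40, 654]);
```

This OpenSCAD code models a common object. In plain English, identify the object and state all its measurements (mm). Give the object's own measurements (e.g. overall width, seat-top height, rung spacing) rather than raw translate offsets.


A rectangular dining table. The top is 1622×852×42 mm with its upper surface at z = 696 mm. It stands on four 40×40 mm square legs, each inset 31 mm from the nearest pair of top edges, running from the floor to the underside of the top.


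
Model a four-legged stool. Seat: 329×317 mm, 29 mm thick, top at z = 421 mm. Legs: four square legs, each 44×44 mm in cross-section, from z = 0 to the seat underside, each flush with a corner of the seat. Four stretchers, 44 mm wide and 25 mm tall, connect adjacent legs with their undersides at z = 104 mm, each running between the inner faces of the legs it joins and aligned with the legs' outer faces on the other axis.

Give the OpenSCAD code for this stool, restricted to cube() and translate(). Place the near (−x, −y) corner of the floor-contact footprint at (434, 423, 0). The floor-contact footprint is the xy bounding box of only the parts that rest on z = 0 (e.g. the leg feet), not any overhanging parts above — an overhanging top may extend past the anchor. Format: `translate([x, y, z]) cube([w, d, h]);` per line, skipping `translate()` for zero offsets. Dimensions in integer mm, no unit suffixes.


translate([434, 423, 392]) cube([329, 317, 29]);
translate([434, 423, 0]) cube([44, 44, 392]);
translate([719, 423, 0]) cube([44, 44, 392]);
translate([434, 696, 0]) cube([44, 44, 392]);
translate([719, 696, 0]) cube([44, 44, 392]);
translate([478, 423, 104]) cube([241, 44, 25]);
translate([478, 696, 104]) cube([241, 44, 25]);
translate([434, 467, 104]) cube([44, 229, 25]);
translate([719, 467, 104]) cube([44, 229, 25]);


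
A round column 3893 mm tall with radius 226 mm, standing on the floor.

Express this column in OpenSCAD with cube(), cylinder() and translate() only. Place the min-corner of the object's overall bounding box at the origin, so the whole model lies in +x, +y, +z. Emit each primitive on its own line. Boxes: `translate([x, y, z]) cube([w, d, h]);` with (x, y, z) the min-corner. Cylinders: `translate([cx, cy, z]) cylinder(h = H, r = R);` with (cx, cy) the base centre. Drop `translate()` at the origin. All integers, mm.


translate([226, 226, 0]) cylinder(h = 3893, r = 226);


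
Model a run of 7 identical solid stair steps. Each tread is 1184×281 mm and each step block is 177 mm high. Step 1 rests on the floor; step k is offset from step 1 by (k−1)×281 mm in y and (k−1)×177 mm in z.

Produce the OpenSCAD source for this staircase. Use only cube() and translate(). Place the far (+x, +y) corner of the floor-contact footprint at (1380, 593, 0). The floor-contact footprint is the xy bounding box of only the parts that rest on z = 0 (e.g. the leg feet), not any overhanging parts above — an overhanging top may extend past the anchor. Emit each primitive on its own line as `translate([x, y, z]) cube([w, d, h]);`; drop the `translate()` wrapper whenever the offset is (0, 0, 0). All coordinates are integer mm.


translate([196, 312, 0]) cube([1184, 281, 177]);
translate([196, 593, 177]) cube([1184, 281, 177]);
translate([196, 874, 354]) cube([1184, 281, 177]);
translate([196, 1155, 531]) cube([1184, 281, 177]);
translate([196, 1436, 708]) cube([1184, 281, 177]);
translate([196, 1717, 885]) cube([1184, 281, 177]);
translate([196, 1998, 1062]) cube([1184, 281, 177]);


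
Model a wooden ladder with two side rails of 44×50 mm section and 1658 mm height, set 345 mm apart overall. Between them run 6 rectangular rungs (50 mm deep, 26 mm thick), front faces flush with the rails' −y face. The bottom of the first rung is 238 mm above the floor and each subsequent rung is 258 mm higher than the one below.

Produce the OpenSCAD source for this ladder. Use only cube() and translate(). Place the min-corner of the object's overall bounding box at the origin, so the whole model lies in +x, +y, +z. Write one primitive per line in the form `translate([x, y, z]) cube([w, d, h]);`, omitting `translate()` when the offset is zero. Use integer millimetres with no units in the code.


cube([44, 50, 1658]);
translate([301, 0, 0]) cube([44, 50, 1658]);
translate([44, 0, 238]) cube([257, 50, 26]);
translate([44, 0, 496]) cube([257, 50, 26]);
translate([44, 0, 754]) cube([257, 50, 26]);
translate([44, 0, 1012]) cube([257, 50, 26]);
translate([44, 0, 1270]) cube([257, 50, 26]);
translate([44, 0, 1528]) cube([257, 50, 26]);


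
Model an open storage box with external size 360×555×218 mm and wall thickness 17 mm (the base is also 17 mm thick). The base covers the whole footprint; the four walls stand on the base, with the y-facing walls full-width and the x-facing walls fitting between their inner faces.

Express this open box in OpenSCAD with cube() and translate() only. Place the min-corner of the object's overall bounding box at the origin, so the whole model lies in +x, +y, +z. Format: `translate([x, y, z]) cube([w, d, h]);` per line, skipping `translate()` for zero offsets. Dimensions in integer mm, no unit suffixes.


cube([360, 555, 17]);
translate([0, 0, 17]) cube([360, 17, 201]);
translate([0, 538, 17]) cube([360, 17, 201]);
translate([0, 17, 17]) cube([17, 521, 201]);
translate([343, 17, 17]) cube([17, 521, 201]);


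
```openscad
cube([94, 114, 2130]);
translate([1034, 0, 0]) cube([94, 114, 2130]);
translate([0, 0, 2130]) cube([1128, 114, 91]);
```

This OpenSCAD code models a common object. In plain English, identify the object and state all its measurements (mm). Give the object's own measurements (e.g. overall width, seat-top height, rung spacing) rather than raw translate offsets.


A door frame. The clear opening is 940 mm wide and 2130 mm high. Two 94 mm wide jambs, 114 mm deep, stand either side of the opening from the floor to the top of the opening. A 91 mm thick head sits across the top of both jambs, spanning the full outside width of the frame.


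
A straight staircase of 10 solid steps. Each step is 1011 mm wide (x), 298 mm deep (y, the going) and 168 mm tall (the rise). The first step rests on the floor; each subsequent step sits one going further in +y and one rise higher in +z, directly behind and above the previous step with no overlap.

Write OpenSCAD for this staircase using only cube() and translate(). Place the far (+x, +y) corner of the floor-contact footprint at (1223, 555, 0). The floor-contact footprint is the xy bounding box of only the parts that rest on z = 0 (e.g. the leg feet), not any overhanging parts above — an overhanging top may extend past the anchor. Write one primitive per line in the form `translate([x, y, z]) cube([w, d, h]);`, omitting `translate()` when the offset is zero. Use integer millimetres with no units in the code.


translate([212, 257, 0]) cube([1011, 298, 168]);
translate([212, 555, 168]) cube([1011, 298, 168]);
translate([212, 853, 336]) cube([1011, 298, 168]);
translate([212, 1151, 504]) cube([1011, 298, 168]);
translate([212, 1449, 672]) cube([1011, 298, 168]);
translate([212, 1747, 840]) cube([1011, 298, 168]);
translate([212, 2045, 1008]) cube([1011, 298, 168]);
translate([212, 2343, 1176]) cube([1011, 298, 168]);
translate([212, 2641, 1344]) cube([1011, 298, 168]);
translate([212, 2939, 1512]) cube([1011, 298, 168]);


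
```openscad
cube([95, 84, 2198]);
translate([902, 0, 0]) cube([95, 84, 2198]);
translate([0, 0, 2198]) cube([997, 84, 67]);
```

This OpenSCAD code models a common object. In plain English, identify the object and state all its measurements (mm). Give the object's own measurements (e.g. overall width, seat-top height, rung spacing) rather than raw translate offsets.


A door frame. The clear opening is 807 mm wide and 2198 mm high. Two 95 mm wide jambs, 84 mm deep, stand either side of the opening from the floor to the top of the opening. A 67 mm thick head sits across the top of both jambs, spanning the full outside width of the frame.


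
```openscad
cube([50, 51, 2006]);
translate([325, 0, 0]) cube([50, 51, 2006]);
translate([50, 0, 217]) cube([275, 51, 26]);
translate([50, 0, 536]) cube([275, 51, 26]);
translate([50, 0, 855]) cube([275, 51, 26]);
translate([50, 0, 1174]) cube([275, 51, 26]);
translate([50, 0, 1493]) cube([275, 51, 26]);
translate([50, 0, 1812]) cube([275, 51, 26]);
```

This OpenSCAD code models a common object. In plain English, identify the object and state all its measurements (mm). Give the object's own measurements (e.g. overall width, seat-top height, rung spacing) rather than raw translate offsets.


A straight ladder. Two 50×51 mm vertical rails, 2006 mm tall, stand 375 mm apart (outside-to-outside) with their front faces coplanar on the −y side. 6 rungs, each 51 mm deep and 26 mm tall, span between the inner faces of the rails, front faces flush with the rails. The lowest rung's underside is at z = 217 mm and rungs are spaced 319 mm apart (underside to underside).


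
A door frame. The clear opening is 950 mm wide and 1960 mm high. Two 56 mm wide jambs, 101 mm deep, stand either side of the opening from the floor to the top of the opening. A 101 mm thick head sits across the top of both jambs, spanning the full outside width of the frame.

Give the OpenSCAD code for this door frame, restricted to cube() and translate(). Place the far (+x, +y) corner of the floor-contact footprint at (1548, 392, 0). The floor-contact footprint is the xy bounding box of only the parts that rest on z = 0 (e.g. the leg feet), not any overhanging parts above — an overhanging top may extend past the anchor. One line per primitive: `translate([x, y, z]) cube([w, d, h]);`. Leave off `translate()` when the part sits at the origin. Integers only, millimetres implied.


translate([486, 291, 0]) cube([56, 101, 1960]);
translate([1492, 291, 0]) cube([56, 101, 1960]);
translate([486, 291, 1960]) cube([1062, 101, 101]);


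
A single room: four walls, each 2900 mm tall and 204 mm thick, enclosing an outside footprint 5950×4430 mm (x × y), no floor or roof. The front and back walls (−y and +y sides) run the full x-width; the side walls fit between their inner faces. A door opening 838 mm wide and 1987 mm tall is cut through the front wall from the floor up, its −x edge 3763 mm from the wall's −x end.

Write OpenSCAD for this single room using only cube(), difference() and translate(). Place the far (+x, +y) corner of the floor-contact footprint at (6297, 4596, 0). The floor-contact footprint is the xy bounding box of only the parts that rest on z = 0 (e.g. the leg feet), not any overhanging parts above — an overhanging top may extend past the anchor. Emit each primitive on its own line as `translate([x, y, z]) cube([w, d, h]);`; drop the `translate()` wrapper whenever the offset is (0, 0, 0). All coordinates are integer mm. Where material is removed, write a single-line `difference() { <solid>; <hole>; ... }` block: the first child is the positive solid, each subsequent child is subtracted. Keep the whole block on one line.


difference() { translate([347, 166, 0]) cube([5950, 204, 2900]); translate([4110, 166, 0]) cube([838, 204, 1987]); }
translate([347, 4392, 0]) cube([5950, 204, 2900]);
translate([347, 370, 0]) cube([204, 4022, 2900]);
translate([6093, 370, 0]) cube([204, 4022, 2900]);


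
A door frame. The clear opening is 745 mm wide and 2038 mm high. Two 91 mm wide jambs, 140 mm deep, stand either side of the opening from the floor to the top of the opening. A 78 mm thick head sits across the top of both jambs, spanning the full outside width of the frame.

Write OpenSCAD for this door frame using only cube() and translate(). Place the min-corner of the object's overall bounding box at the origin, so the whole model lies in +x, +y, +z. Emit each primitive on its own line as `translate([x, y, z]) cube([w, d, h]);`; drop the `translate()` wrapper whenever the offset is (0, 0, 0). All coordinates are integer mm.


cube([91, 140, 2038]);
translate([836, 0, 0]) cube([91, 140, 2038]);
translate([0, 0, 2038]) cube([927, 140, 78]);


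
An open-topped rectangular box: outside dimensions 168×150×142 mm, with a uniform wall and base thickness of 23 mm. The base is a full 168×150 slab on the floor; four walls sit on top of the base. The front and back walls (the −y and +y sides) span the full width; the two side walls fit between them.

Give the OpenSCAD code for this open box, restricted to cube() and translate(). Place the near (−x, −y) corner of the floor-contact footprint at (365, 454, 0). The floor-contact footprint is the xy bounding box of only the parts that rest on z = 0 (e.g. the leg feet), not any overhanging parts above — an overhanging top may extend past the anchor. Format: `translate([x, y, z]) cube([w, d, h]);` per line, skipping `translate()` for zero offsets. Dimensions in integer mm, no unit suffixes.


translate([365, 454, 0]) cube([168, 150, 23]);
translate([365, 454, 23]) cube([168, 23, 119]);
translate([365, 581, 23]) cube([168, 23, 119]);
translate([365, 477, 23]) cube([23, 104, 119]);
translate([510, 477, 23]) cube([23, 104, 119]);


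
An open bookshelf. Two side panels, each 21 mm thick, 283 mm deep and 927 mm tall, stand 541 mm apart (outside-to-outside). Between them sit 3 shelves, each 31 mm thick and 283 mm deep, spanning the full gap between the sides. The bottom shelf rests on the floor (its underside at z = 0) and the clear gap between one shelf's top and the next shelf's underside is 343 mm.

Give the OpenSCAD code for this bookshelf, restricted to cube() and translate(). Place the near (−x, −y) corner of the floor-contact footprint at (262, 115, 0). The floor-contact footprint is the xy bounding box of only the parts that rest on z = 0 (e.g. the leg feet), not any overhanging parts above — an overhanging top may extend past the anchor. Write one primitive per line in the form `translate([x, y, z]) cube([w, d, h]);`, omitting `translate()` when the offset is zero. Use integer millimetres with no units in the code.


translate([262, 115, 0]) cube([21, 283, 927]);
translate([782, 115, 0]) cube([21, 283, 927]);
translate([283, 115, 0]) cube([499, 283, 31]);
translate([283, 115, 374]) cube([499, 283, 31]);
translate([283, 115, 748]) cube([499, 283, 31]);


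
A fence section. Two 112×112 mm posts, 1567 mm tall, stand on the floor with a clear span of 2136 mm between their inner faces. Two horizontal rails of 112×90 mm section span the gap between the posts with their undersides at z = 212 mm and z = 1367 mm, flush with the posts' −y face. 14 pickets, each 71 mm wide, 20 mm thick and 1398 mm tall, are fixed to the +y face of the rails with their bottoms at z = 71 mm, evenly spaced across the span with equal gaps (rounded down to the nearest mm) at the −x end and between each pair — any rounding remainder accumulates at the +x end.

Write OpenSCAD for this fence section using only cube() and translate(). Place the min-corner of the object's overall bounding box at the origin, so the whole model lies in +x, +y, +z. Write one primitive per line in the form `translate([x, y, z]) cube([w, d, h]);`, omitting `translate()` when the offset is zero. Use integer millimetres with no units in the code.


cube([112, 112, 1567]);
translate([2248, 0, 0]) cube([112, 112, 1567]);
translate([112, 0, 212]) cube([2136, 112, 90]);
translate([112, 0, 1367]) cube([2136, 112, 90]);
translate([188, 112, 71]) cube([71, 20, 1398]);
translate([335, 112, 71]) cube([71, 20, 1398]);
translate([482, 112, 71]) cube([71, 20, 1398]);
translate([629, 112, 71]) cube([71, 20, 1398]);
translate([776, 112, 71]) cube([71, 20, 1398]);
translate([923, 112, 71]) cube([71, 20, 1398]);
translate([1070, 112, 71]) cube([71, 20, 1398]);
translate([1217, 112, 71]) cube([71, 20, 1398]);
translate([1364, 112, 71]) cube([71, 20, 1398]);
translate([1511, 112, 71]) cube([71, 20, 1398]);
translate([1658, 112, 71]) cube([71, 20, 1398]);
translate([1805, 112, 71]) cube([71, 20, 1398]);
translate([1952, 112, 71]) cube([71, 20, 1398]);
translate([2099, 112, 71]) cube([71, 20, 1398]);


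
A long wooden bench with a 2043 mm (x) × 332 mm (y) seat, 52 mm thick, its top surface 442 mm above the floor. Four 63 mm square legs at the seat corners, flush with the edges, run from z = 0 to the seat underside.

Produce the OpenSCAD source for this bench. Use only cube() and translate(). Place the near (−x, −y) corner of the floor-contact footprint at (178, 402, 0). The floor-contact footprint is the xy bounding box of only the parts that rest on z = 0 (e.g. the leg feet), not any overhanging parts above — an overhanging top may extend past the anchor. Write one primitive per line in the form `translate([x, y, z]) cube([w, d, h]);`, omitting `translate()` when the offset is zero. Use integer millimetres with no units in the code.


translate([178, 402, 390]) cube([2043, 332, 52]);
translate([178, 402, 0]) cube([63, 63, 390]);
translate([178, 671, 0]) cube([63, 63, 390]);
translate([2158, 402, 0]) cube([63, 63, 390]);
translate([2158, 671, 0]) cube([63, 63, 390]);


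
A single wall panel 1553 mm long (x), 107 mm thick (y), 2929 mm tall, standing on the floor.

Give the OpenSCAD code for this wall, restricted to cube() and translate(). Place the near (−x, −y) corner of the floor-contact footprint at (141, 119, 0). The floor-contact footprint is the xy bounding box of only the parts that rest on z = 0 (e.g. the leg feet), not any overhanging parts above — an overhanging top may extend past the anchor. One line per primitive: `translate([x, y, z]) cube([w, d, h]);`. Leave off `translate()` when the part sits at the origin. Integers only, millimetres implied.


translate([141, 119, 0]) cube([1553, 107, 2929]);


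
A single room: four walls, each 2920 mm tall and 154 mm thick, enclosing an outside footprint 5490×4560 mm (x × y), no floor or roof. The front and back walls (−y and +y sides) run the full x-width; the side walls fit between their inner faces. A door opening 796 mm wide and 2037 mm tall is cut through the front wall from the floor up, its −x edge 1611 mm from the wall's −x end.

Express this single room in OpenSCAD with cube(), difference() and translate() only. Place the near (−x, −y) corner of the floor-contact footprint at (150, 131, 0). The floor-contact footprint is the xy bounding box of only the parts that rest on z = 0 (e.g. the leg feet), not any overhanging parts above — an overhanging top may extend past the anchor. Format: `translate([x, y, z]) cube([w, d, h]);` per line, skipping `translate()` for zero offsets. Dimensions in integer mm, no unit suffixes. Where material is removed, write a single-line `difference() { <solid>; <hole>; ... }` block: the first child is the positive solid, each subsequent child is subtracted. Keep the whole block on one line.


difference() { translate([150, 131, 0]) cube([5490, 154, 2920]); translate([1761, 131, 0]) cube([796, 154, 2037]); }
translate([150, 4537, 0]) cube([5490, 154, 2920]);
translate([150, 285, 0]) cube([154, 4252, 2920]);
translate([5486, 285, 0]) cube([154, 4252, 2920]);


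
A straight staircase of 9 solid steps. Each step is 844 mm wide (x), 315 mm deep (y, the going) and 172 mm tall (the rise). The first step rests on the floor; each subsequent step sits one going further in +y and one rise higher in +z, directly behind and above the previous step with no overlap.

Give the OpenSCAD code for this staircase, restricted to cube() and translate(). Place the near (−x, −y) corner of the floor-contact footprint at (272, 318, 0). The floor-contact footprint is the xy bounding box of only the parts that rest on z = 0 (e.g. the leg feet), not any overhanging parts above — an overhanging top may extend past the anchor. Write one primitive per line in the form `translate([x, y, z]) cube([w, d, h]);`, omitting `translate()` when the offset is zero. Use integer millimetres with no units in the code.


translate([272, 318, 0]) cube([844, 315, 172]);
translate([272, 633, 172]) cube([844, 315, 172]);
translate([272, 948, 344]) cube([844, 315, 172]);
translate([272, 1263, 516]) cube([844, 315, 172]);
translate([272, 1578, 688]) cube([844, 315, 172]);
translate([272, 1893, 860]) cube([844, 315, 172]);
translate([272, 2208, 1032]) cube([844, 315, 172]);
translate([272, 2523, 1204]) cube([844, 315, 172]);
translate([272, 2838, 1376]) cube([844, 315, 172]);


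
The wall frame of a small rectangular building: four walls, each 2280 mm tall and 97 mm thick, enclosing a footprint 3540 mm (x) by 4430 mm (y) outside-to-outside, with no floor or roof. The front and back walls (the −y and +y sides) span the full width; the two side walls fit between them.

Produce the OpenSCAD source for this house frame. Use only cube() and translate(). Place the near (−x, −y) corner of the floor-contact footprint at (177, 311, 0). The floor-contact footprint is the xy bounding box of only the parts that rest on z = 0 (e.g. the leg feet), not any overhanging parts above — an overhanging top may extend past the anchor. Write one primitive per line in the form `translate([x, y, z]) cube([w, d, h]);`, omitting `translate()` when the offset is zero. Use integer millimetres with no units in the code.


translate([177, 311, 0]) cube([3540, 97, 2280]);
translate([177, 4644, 0]) cube([3540, 97, 2280]);
translate([177, 408, 0]) cube([97, 4236, 2280]);
translate([3620, 408, 0]) cube([97, 4236, 2280]);


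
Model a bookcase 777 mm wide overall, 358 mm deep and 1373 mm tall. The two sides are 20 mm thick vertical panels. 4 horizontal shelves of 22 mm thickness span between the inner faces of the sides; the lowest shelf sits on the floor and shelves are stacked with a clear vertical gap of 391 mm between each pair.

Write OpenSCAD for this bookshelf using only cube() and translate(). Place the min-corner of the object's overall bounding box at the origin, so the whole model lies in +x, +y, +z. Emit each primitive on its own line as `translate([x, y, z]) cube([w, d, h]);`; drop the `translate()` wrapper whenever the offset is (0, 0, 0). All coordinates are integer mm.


cube([20, 358, 1373]);
translate([757, 0, 0]) cube([20, 358, 1373]);
translate([20, 0, 0]) cube([737, 358, 22]);
translate([20, 0, 413]) cube([737, 358, 22]);
translate([20, 0, 826]) cube([737, 358, 22]);
translate([20, 0, 1239]) cube([737, 358, 22]);


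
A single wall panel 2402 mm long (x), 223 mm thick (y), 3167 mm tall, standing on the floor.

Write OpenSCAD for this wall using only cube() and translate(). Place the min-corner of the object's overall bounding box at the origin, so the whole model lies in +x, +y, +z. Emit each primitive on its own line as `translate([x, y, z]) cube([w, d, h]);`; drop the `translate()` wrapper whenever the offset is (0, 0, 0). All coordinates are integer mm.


cube([2402, 223, 3167]);


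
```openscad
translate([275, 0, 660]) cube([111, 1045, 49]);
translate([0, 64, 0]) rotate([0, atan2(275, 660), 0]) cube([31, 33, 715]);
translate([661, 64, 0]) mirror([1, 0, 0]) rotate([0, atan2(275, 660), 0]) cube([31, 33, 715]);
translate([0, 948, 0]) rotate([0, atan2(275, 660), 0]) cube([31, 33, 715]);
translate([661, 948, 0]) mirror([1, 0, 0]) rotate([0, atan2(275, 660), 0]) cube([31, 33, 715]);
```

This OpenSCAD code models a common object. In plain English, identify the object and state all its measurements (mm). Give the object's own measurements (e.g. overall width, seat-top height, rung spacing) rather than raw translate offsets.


A sawhorse. A 111×1045×49 mm beam (x, y, z) sits on two A-frame leg pairs. Each pair is two raked legs of 31×33 mm section (33 mm along y) splaying symmetrically in x. Each leg rises 660 mm vertically over 275 mm of horizontal reach and is 715 mm long along its own axis. Every leg's outer bottom edge rests on the floor and its outer top edge meets a bottom edge of the beam — the left legs (tilting toward +x) meet the beam's −x bottom edge, the right legs (their mirror images, tilting toward −x) meet its +x bottom edge — so the leg tops tuck under the beam, the beam's underside is 660 mm above the floor, and the feet are 661 mm apart outside-to-outside with the beam centred between them. The two leg pairs are set in 64 mm from either end of the beam.


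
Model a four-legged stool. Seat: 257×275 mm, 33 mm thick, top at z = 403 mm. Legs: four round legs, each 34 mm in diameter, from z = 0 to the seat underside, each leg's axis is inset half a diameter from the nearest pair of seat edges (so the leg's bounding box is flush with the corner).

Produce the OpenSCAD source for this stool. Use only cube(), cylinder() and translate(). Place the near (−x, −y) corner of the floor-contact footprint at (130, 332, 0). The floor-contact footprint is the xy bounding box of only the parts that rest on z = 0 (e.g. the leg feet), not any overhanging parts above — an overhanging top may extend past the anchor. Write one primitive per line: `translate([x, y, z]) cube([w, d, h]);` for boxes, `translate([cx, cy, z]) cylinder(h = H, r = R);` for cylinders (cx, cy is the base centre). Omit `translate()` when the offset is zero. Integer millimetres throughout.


// leg_h = 403 - 33 = 370
translate([130, 332, 370]) cube([257, 275, 33]);
translate([147, 349, 0]) cylinder(h = 370, r = 17);
translate([370, 349, 0]) cylinder(h = 370, r = 17);
translate([147, 590, 0]) cylinder(h = 370, r = 17);
translate([370, 590, 0]) cylinder(h = 370, r = 17);


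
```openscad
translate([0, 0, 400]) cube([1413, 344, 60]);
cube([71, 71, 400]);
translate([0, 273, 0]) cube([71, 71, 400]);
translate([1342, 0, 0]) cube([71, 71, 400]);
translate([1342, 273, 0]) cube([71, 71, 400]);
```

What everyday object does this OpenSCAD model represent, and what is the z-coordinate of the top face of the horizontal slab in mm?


A bench. The seat-top height is 460 mm.

A long slab on four corner posts — a bench. The slab sits at z = 400 with thickness 60, so the top is 400 + 60 = 460 mm.


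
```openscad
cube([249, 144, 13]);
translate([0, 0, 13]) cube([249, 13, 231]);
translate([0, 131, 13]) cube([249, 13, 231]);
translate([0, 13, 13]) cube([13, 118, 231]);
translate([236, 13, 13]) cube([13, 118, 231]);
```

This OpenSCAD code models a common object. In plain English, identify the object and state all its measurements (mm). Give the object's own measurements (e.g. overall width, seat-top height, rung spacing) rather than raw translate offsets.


An open-topped rectangular box: outside dimensions 249×144×244 mm, with a uniform wall and base thickness of 13 mm. The base is a full 249×144 slab on the floor; four walls sit on top of the base. The front and back walls (the −y and +y sides) span the full width; the two side walls fit between them.


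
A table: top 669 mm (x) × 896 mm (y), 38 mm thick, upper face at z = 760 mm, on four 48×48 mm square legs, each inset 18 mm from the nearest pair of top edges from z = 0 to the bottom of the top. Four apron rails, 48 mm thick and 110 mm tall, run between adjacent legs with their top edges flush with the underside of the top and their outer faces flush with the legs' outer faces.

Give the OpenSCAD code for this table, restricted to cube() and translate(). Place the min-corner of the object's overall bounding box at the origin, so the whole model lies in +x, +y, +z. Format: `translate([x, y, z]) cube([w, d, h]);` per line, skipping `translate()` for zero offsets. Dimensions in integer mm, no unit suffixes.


translate([0, 0, 722]) cube([669, 896, 38]);
translate([18, 18, 0]) cube([48, 48, 722]);
translate([603, 18, 0]) cube([48, 48, 722]);
translate([18, 830, 0]) cube([48, 48, 722]);
translate([603, 830, 0]) cube([48, 48, 722]);
translate([66, 18, 612]) cube([537, 48, 110]);
translate([66, 830, 612]) cube([537, 48, 110]);
translate([18, 66, 612]) cube([48, 764, 110]);
translate([603, 66, 612]) cube([48, 764, 110]);
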